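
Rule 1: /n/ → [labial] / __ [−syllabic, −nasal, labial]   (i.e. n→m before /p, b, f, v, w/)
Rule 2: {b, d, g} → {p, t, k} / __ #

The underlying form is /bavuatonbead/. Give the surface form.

bavuatombeat

Rule 1 (nasal place assimilation): /n/ precedes the labial consonant /b/, so it assimilates in place to [m]. /bavuatonbead/ → bavuatombead.
Rule 2 (final devoicing): /d/ is a voiced stop in word-final position, so it devoices to [t]. /bavuatombead/ → bavuatombeat.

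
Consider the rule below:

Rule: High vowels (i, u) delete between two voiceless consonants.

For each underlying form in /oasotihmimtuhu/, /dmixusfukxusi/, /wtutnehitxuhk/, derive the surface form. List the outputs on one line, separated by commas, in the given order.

oasothmimthu, dmixsfkxsi, wttnehtxhk

/oasotihmimtuhu/: /i/ is a high vowel flanked by voiceless consonants /t/ and /h/, so it deletes. /u/ is a high vowel flanked by voiceless consonants /t/ and /h/, so it deletes. → [oasothmimthu].
/dmixusfukxusi/: /u/ is a high vowel flanked by voiceless consonants /x/ and /s/, so it deletes. /u/ is a high vowel flanked by voiceless consonants /f/ and /k/, so it deletes. /u/ is a high vowel flanked by voiceless consonants /x/ and /s/, so it deletes. → [dmixsfkxsi].
/wtutnehitxuhk/: /u/ is a high vowel flanked by voiceless consonants /t/ and /t/, so it deletes. /i/ is a high vowel flanked by voiceless consonants /h/ and /t/, so it deletes. /u/ is a high vowel flanked by voiceless consonants /x/ and /h/, so it deletes. → [wttnehtxhk].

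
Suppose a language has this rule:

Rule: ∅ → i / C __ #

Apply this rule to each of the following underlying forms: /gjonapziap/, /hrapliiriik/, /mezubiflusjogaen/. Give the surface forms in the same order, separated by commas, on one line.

gjonapziapi, hrapliiriiki, mezubiflusjogaeni

/gjonapziap/: the form ends in the consonant /p/, so [i] is inserted word-finally. → [gjonapziapi].
/hrapliiriik/: the form ends in the consonant /k/, so [i] is inserted word-finally. → [hrapliiriiki].
/mezubiflusjogaen/: the form ends in the consonant /n/, so [i] is inserted word-finally. → [mezubiflusjogaeni].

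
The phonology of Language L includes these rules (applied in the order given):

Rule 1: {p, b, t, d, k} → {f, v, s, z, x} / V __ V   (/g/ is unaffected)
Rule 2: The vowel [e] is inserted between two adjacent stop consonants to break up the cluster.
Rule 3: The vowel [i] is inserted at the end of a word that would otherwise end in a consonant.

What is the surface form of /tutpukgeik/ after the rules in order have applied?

Rule 1 (intervocalic spirantization): no segment meets the environment; /tutpukgeik/ is unchanged.
Rule 2 (stop-cluster e-epenthesis): /t/ and /p/ form a stop–stop cluster, so [e] is inserted between them. /k/ and /g/ form a stop–stop cluster, so [e] is inserted between them. /tutpukgeik/ → tutepukegeik.
Rule 3 (final i-epenthesis): the form ends in the consonant /k/, so [i] is inserted word-finally. /tutepukegeik/ → tutepukegeiki.

tutepukegeiki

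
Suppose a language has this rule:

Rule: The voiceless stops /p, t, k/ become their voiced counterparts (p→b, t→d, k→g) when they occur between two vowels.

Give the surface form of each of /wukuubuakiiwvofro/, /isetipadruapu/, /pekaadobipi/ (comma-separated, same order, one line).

wuguubuagiiwvofro, isedibadruabu, pegaadobibi

/wukuubuakiiwvofro/: /k/ is a voiceless stop between vowels /u/ and /u/, so it voices to [g]. /k/ is a voiceless stop between vowels /a/ and /i/, so it voices to [g]. → [wuguubuagiiwvofro].
/isetipadruapu/: /t/ is a voiceless stop between vowels /e/ and /i/, so it voices to [d]. /p/ is a voiceless stop between vowels /i/ and /a/, so it voices to [b]. /p/ is a voiceless stop between vowels /a/ and /u/, so it voices to [b]. → [isedibadruabu].
/pekaadobipi/: /k/ is a voiceless stop between vowels /e/ and /a/, so it voices to [g]. /p/ is a voiceless stop between vowels /i/ and /i/, so it voices to [b]. → [pegaadobibi].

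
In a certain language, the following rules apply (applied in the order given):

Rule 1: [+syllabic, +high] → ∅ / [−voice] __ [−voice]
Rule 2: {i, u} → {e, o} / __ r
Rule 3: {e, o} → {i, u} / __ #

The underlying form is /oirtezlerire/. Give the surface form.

oertezlereri

Rule 1 (high vowel syncope): no segment meets the environment; /oirtezlerire/ is unchanged.
Rule 2 (pre-rhotic lowering): /i/ is a high vowel immediately before /r/, so it lowers to [e]. /i/ is a high vowel immediately before /r/, so it lowers to [e]. /oirtezlerire/ → oertezlerere.
Rule 3 (final vowel raising): /e/ is a mid vowel in word-final position, so it raises to [i]. /oertezlerere/ → oertezlereri.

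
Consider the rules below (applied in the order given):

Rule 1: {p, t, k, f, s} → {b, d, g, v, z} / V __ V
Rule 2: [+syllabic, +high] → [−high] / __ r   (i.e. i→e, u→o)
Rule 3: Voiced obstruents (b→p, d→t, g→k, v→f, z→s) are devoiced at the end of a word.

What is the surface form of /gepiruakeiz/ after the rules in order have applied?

Rule 1 (intervocalic voicing): /p/ is a voiceless obstruent between vowels /e/ and /i/, so it voices to [b]. /k/ is a voiceless obstruent between vowels /a/ and /e/, so it voices to [g]. /gepiruakeiz/ → gebiruageiz.
Rule 2 (pre-rhotic lowering): /i/ is a high vowel immediately before /r/, so it lowers to [e]. /gebiruageiz/ → geberuageiz.
Rule 3 (final devoicing): /z/ is a voiced obstruent in word-final position, so it devoices to [s]. /geberuageiz/ → geberuageis.

geberuageis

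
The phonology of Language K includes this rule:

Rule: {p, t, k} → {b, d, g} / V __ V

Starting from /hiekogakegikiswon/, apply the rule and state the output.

hiegogagegigiswon

/k/ is a voiceless stop between vowels /e/ and /o/, so it voices to [g].
/k/ is a voiceless stop between vowels /a/ and /e/, so it voices to [g].
/k/ is a voiceless stop between vowels /i/ and /i/, so it voices to [g].
Surface form: [hiegogagegigiswon].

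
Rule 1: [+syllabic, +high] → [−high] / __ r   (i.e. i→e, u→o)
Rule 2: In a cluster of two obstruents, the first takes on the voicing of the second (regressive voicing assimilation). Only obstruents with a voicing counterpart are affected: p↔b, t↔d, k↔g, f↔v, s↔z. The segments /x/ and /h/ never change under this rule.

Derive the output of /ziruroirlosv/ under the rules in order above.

Rule 1 (pre-rhotic lowering): /i/ is a high vowel immediately before /r/, so it lowers to [e]. /u/ is a high vowel immediately before /r/, so it lowers to [o]. /i/ is a high vowel immediately before /r/, so it lowers to [e]. /ziruroirlosv/ → zeroroerlosv.
Rule 2 (regressive voicing assimilation): /s/ precedes the voiced obstruent /v/, so it voices to [z] by assimilation. /zeroroerlosv/ → zeroroerlozv.

zeroroerlozv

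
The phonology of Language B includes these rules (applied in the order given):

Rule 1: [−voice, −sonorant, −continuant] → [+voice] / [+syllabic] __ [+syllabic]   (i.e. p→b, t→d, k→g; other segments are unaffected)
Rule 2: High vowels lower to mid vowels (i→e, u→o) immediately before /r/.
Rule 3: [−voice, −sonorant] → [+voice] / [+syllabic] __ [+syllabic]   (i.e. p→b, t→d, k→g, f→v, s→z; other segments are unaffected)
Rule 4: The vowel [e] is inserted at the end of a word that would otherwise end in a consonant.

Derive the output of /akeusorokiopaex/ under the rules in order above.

ageuzorogiobaexe

Rule 1 (intervocalic voicing): /k/ is a voiceless stop between vowels /a/ and /e/, so it voices to [g]. /k/ is a voiceless stop between vowels /o/ and /i/, so it voices to [g]. /p/ is a voiceless stop between vowels /o/ and /a/, so it voices to [b]. /akeusorokiopaex/ → ageusorogiobaex.
Rule 2 (pre-rhotic lowering): no segment meets the environment; /ageusorogiobaex/ is unchanged.
Rule 3 (intervocalic voicing): /s/ is a voiceless obstruent between vowels /u/ and /o/, so it voices to [z]. /ageusorogiobaex/ → ageuzorogiobaex.
Rule 4 (final e-epenthesis): the form ends in the consonant /x/, so [e] is inserted word-finally. /ageuzorogiobaex/ → ageuzorogiobaexe.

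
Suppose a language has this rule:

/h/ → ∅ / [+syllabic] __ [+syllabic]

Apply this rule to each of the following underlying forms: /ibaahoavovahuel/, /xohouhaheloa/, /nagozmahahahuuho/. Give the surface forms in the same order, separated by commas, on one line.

ibaaoavovauel, xoouaeloa, nagozmaaauuo

/ibaahoavovahuel/: /h/ occurs between vowels /a/ and /o/, so it deletes. /h/ occurs between vowels /a/ and /u/, so it deletes. → [ibaaoavovauel].
/xohouhaheloa/: /h/ occurs between vowels /o/ and /o/, so it deletes. /h/ occurs between vowels /u/ and /a/, so it deletes. /h/ occurs between vowels /a/ and /e/, so it deletes. → [xoouaeloa].
/nagozmahahahuuho/: /h/ occurs between vowels /a/ and /a/, so it deletes. /h/ occurs between vowels /a/ and /a/, so it deletes. /h/ occurs between vowels /a/ and /u/, so it deletes. /h/ occurs between vowels /u/ and /o/, so it deletes. → [nagozmaaauuo].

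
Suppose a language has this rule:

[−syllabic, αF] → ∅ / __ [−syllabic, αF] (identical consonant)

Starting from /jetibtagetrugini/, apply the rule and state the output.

No segment of /jetibtagetrugini/ meets the structural description of the rule, so the form surfaces unchanged.

jetibtagetrugini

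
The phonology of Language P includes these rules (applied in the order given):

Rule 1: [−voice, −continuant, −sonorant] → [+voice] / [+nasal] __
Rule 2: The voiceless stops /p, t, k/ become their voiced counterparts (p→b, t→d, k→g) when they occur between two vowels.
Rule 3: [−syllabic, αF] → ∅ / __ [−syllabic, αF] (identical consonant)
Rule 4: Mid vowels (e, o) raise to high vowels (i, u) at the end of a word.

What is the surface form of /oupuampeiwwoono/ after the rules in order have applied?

oubuambeiwoonu

Rule 1 (post-nasal voicing): /p/ is a voiceless stop immediately after the nasal /m/, so it voices to [b]. /oupuampeiwwoono/ → oupuambeiwwoono.
Rule 2 (intervocalic voicing): /p/ is a voiceless stop between vowels /u/ and /u/, so it voices to [b]. /oupuambeiwwoono/ → oubuambeiwwoono.
Rule 3 (degemination): /ww/ is a geminate; the first /w/ deletes. /oubuambeiwwoono/ → oubuambeiwoono.
Rule 4 (final vowel raising): /o/ is a mid vowel in word-final position, so it raises to [u]. /oubuambeiwoono/ → oubuambeiwoonu.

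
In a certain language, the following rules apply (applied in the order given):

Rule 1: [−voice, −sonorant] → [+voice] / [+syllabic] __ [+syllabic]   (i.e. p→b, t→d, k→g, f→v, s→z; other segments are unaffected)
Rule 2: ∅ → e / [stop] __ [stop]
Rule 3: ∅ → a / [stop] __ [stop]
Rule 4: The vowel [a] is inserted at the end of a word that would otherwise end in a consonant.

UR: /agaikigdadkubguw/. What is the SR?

agaigigedadekubeguwa

Rule 1 (intervocalic voicing): /k/ is a voiceless obstruent between vowels /i/ and /i/, so it voices to [g]. /agaikigdadkubguw/ → agaigigdadkubguw.
Rule 2 (stop-cluster e-epenthesis): /g/ and /d/ form a stop–stop cluster, so [e] is inserted between them. /d/ and /k/ form a stop–stop cluster, so [e] is inserted between them. /b/ and /g/ form a stop–stop cluster, so [e] is inserted between them. /agaigigdadkubguw/ → agaigigedadekubeguw.
Rule 3 (stop-cluster a-epenthesis): no segment meets the environment; /agaigigedadekubeguw/ is unchanged.
Rule 4 (final a-epenthesis): the form ends in the consonant /w/, so [a] is inserted word-finally. /agaigigedadekubeguw/ → agaigigedadekubeguwa.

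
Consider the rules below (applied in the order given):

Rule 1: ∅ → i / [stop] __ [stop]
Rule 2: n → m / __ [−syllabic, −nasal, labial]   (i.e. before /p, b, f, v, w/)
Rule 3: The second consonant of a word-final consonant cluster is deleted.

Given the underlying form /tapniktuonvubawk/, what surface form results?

Rule 1 (stop-cluster i-epenthesis): /k/ and /t/ form a stop–stop cluster, so [i] is inserted between them. /tapniktuonvubawk/ → tapnikituonvubawk.
Rule 2 (nasal place assimilation): /n/ precedes the labial consonant /v/, so it assimilates in place to [m]. /tapnikituonvubawk/ → tapnikituomvubawk.
Rule 3 (final cluster simplification): /k/ is the second consonant of a word-final cluster /wk/, so it deletes. /tapnikituomvubawk/ → tapnikituomvubaw.

tapnikituomvubaw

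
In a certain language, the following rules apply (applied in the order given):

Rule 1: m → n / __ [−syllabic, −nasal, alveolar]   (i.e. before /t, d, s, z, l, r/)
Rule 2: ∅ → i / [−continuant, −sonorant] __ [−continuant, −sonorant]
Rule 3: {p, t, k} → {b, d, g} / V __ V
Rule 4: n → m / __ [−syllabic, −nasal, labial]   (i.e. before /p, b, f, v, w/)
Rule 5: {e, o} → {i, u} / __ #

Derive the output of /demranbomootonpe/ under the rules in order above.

Rule 1 (nasal place assimilation): /m/ precedes the alveolar consonant /r/, so it assimilates in place to [n]. /demranbomootonpe/ → denranbomootonpe.
Rule 2 (stop-cluster i-epenthesis): no segment meets the environment; /denranbomootonpe/ is unchanged.
Rule 3 (intervocalic voicing): /t/ is a voiceless stop between vowels /o/ and /o/, so it voices to [d]. /denranbomootonpe/ → denranbomoodonpe.
Rule 4 (nasal place assimilation): /n/ precedes the labial consonant /b/, so it assimilates in place to [m]. /n/ precedes the labial consonant /p/, so it assimilates in place to [m]. /denranbomoodonpe/ → denrambomoodompe.
Rule 5 (final vowel raising): /e/ is a mid vowel in word-final position, so it raises to [i]. /denrambomoodompe/ → denrambomoodompi.

denrambomoodompi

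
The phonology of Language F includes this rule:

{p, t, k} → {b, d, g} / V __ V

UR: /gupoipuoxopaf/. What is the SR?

guboibuoxobaf

/p/ is a voiceless stop between vowels /u/ and /o/, so it voices to [b].
/p/ is a voiceless stop between vowels /i/ and /u/, so it voices to [b].
/p/ is a voiceless stop between vowels /o/ and /a/, so it voices to [b].
Surface form: [guboibuoxobaf].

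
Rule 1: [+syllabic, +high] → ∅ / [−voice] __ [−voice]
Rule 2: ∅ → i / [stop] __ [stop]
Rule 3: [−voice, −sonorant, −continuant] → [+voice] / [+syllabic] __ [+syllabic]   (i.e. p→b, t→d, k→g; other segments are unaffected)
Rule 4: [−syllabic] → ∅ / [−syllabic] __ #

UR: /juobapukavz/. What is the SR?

Rule 1 (high vowel syncope): /u/ is a high vowel flanked by voiceless consonants /p/ and /k/, so it deletes. /juobapukavz/ → juobapkavz.
Rule 2 (stop-cluster i-epenthesis): /p/ and /k/ form a stop–stop cluster, so [i] is inserted between them. /juobapkavz/ → juobapikavz.
Rule 3 (intervocalic voicing): /p/ is a voiceless stop between vowels /a/ and /i/, so it voices to [b]. /k/ is a voiceless stop between vowels /i/ and /a/, so it voices to [g]. /juobapikavz/ → juobabigavz.
Rule 4 (final cluster simplification): /z/ is the second consonant of a word-final cluster /vz/, so it deletes. /juobabigavz/ → juobabigav.

juobabigav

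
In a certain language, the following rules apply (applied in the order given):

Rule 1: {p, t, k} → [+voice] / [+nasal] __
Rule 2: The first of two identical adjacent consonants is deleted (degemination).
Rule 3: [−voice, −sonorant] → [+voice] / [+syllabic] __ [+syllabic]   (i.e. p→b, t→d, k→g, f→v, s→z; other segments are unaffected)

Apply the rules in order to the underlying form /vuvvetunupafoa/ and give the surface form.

Rule 1 (post-nasal voicing): no segment meets the environment; /vuvvetunupafoa/ is unchanged.
Rule 2 (degemination): /vv/ is a geminate; the first /v/ deletes. /vuvvetunupafoa/ → vuvetunupafoa.
Rule 3 (intervocalic voicing): /t/ is a voiceless obstruent between vowels /e/ and /u/, so it voices to [d]. /p/ is a voiceless obstruent between vowels /u/ and /a/, so it voices to [b]. /f/ is a voiceless obstruent between vowels /a/ and /o/, so it voices to [v]. /vuvetunupafoa/ → vuvedunubavoa.

vuvedunubavoa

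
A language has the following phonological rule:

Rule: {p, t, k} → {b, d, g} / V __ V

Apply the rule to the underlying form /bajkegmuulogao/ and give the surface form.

No segment of /bajkegmuulogao/ meets the structural description of the rule, so the form surfaces unchanged.

bajkegmuulogao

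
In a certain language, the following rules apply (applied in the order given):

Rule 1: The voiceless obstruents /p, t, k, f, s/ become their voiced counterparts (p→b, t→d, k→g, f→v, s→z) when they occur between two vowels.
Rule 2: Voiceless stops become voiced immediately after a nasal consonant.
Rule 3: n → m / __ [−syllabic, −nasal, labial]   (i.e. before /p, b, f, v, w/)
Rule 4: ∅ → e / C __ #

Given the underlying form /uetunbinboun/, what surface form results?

uedumbimboune

Rule 1 (intervocalic voicing): /t/ is a voiceless obstruent between vowels /e/ and /u/, so it voices to [d]. /uetunbinboun/ → uedunbinboun.
Rule 2 (post-nasal voicing): no segment meets the environment; /uedunbinboun/ is unchanged.
Rule 3 (nasal place assimilation): /n/ precedes the labial consonant /b/, so it assimilates in place to [m]. /n/ precedes the labial consonant /b/, so it assimilates in place to [m]. /uedunbinboun/ → uedumbimboun.
Rule 4 (final e-epenthesis): the form ends in the consonant /n/, so [e] is inserted word-finally. /uedumbimboun/ → uedumbimboune.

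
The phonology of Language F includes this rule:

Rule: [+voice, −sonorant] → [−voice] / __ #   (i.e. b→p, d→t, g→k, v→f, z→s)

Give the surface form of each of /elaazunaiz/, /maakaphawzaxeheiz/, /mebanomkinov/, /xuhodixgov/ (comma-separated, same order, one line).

elaazunais, maakaphawzaxeheis, mebanomkinof, xuhodixgof

/elaazunaiz/: /z/ is a voiced obstruent in word-final position, so it devoices to [s]. → [elaazunais].
/maakaphawzaxeheiz/: /z/ is a voiced obstruent in word-final position, so it devoices to [s]. → [maakaphawzaxeheis].
/mebanomkinov/: /v/ is a voiced obstruent in word-final position, so it devoices to [f]. → [mebanomkinof].
/xuhodixgov/: /v/ is a voiced obstruent in word-final position, so it devoices to [f]. → [xuhodixgof].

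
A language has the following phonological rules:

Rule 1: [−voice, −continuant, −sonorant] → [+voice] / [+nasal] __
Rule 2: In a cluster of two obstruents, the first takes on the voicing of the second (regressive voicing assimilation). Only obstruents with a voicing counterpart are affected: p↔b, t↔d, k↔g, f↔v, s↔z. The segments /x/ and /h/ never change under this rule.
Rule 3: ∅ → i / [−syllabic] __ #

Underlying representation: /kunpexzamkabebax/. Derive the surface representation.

kunbexzamgabebaxi

Rule 1 (post-nasal voicing): /p/ is a voiceless stop immediately after the nasal /n/, so it voices to [b]. /k/ is a voiceless stop immediately after the nasal /m/, so it voices to [g]. /kunpexzamkabebax/ → kunbexzamgabebax.
Rule 2 (regressive voicing assimilation): no segment meets the environment; /kunbexzamgabebax/ is unchanged.
Rule 3 (final i-epenthesis): the form ends in the consonant /x/, so [i] is inserted word-finally. /kunbexzamgabebax/ → kunbexzamgabebaxi.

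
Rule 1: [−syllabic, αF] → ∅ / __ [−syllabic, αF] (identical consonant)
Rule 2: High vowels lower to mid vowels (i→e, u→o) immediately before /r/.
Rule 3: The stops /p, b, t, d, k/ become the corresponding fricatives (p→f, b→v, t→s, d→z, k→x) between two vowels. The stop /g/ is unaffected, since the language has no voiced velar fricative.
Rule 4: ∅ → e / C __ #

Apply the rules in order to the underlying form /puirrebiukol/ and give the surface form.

Rule 1 (degemination): /rr/ is a geminate; the first /r/ deletes. /puirrebiukol/ → puirebiukol.
Rule 2 (pre-rhotic lowering): /i/ is a high vowel immediately before /r/, so it lowers to [e]. /puirebiukol/ → puerebiukol.
Rule 3 (intervocalic spirantization): /b/ is a stop between vowels /e/ and /i/, so it spirantizes to the fricative [v]. /k/ is a stop between vowels /u/ and /o/, so it spirantizes to the fricative [x]. /puerebiukol/ → puereviuxol.
Rule 4 (final e-epenthesis): the form ends in the consonant /l/, so [e] is inserted word-finally. /puereviuxol/ → puereviuxole.

puereviuxole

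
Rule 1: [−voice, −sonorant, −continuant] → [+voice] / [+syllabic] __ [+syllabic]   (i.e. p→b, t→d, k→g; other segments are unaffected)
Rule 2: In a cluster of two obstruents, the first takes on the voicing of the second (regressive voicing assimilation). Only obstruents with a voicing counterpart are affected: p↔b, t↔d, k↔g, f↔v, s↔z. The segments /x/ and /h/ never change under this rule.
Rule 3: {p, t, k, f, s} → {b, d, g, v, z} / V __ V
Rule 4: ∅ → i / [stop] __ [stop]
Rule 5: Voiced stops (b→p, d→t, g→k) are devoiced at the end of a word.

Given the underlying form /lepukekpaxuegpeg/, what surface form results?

lebugekipaxuekipek

Rule 1 (intervocalic voicing): /p/ is a voiceless stop between vowels /e/ and /u/, so it voices to [b]. /k/ is a voiceless stop between vowels /u/ and /e/, so it voices to [g]. /lepukekpaxuegpeg/ → lebugekpaxuegpeg.
Rule 2 (regressive voicing assimilation): /g/ precedes the voiceless obstruent /p/, so it devoices to [k] by assimilation. /lebugekpaxuegpeg/ → lebugekpaxuekpeg.
Rule 3 (intervocalic voicing): no segment meets the environment; /lebugekpaxuekpeg/ is unchanged.
Rule 4 (stop-cluster i-epenthesis): /k/ and /p/ form a stop–stop cluster, so [i] is inserted between them. /k/ and /p/ form a stop–stop cluster, so [i] is inserted between them. /lebugekpaxuekpeg/ → lebugekipaxuekipeg.
Rule 5 (final devoicing): /g/ is a voiced stop in word-final position, so it devoices to [k]. /lebugekipaxuekipeg/ → lebugekipaxuekipek.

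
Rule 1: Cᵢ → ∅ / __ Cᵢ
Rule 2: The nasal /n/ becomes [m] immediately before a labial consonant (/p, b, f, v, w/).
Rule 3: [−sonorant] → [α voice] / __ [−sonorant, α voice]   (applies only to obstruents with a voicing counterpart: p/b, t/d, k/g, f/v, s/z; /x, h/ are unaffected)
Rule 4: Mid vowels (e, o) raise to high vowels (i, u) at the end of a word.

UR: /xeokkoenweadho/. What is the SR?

Rule 1 (degemination): /kk/ is a geminate; the first /k/ deletes. /xeokkoenweadho/ → xeokoenweadho.
Rule 2 (nasal place assimilation): /n/ precedes the labial consonant /w/, so it assimilates in place to [m]. /xeokoenweadho/ → xeokoemweadho.
Rule 3 (regressive voicing assimilation): /d/ precedes the voiceless obstruent /h/, so it devoices to [t] by assimilation. /xeokoemweadho/ → xeokoemweatho.
Rule 4 (final vowel raising): /o/ is a mid vowel in word-final position, so it raises to [u]. /xeokoemweatho/ → xeokoemweathu.

xeokoemweathu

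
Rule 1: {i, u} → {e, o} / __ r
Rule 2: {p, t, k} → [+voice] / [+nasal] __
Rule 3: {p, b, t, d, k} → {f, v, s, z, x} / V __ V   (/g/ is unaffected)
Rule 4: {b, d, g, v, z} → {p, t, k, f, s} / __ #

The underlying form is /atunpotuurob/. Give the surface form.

asunbosuorop

Rule 1 (pre-rhotic lowering): /u/ is a high vowel immediately before /r/, so it lowers to [o]. /atunpotuurob/ → atunpotuorob.
Rule 2 (post-nasal voicing): /p/ is a voiceless stop immediately after the nasal /n/, so it voices to [b]. /atunpotuorob/ → atunbotuorob.
Rule 3 (intervocalic spirantization): /t/ is a stop between vowels /a/ and /u/, so it spirantizes to the fricative [s]. /t/ is a stop between vowels /o/ and /u/, so it spirantizes to the fricative [s]. /atunbotuorob/ → asunbosuorob.
Rule 4 (final devoicing): /b/ is a voiced obstruent in word-final position, so it devoices to [p]. /asunbosuorob/ → asunbosuorop.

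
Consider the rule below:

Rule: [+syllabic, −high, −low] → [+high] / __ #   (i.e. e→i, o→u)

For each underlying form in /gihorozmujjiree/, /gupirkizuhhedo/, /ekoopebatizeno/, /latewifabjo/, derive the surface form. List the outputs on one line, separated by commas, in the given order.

gihorozmujjirei, gupirkizuhhedu, ekoopebatizenu, latewifabju

/gihorozmujjiree/: /e/ is a mid vowel in word-final position, so it raises to [i]. → [gihorozmujjirei].
/gupirkizuhhedo/: /o/ is a mid vowel in word-final position, so it raises to [u]. → [gupirkizuhhedu].
/ekoopebatizeno/: /o/ is a mid vowel in word-final position, so it raises to [u]. → [ekoopebatizenu].
/latewifabjo/: /o/ is a mid vowel in word-final position, so it raises to [u]. → [latewifabju].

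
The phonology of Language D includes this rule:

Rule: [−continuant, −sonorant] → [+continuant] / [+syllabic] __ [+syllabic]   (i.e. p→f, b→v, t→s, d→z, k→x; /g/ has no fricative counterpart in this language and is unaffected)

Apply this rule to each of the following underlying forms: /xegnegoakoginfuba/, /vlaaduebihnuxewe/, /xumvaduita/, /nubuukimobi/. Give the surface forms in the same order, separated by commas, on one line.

/xegnegoakoginfuba/: /k/ is a stop between vowels /a/ and /o/, so it spirantizes to the fricative [x]. /b/ is a stop between vowels /u/ and /a/, so it spirantizes to the fricative [v]. → [xegnegoaxoginfuva].
/vlaaduebihnuxewe/: /d/ is a stop between vowels /a/ and /u/, so it spirantizes to the fricative [z]. /b/ is a stop between vowels /e/ and /i/, so it spirantizes to the fricative [v]. → [vlaazuevihnuxewe].
/xumvaduita/: /d/ is a stop between vowels /a/ and /u/, so it spirantizes to the fricative [z]. /t/ is a stop between vowels /i/ and /a/, so it spirantizes to the fricative [s]. → [xumvazuisa].
/nubuukimobi/: /b/ is a stop between vowels /u/ and /u/, so it spirantizes to the fricative [v]. /k/ is a stop between vowels /u/ and /i/, so it spirantizes to the fricative [x]. /b/ is a stop between vowels /o/ and /i/, so it spirantizes to the fricative [v]. → [nuvuuximovi].

xegnegoaxoginfuva, vlaazuevihnuxewe, xumvazuisa, nuvuuximovi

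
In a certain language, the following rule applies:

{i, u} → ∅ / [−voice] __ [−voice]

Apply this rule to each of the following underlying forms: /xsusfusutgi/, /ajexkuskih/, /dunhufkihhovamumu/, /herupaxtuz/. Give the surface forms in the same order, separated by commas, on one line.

xssfstgi, ajexkskh, dunhfkhhovamumu, herupaxtuz

/xsusfusutgi/: /u/ is a high vowel flanked by voiceless consonants /s/ and /s/, so it deletes. /u/ is a high vowel flanked by voiceless consonants /f/ and /s/, so it deletes. /u/ is a high vowel flanked by voiceless consonants /s/ and /t/, so it deletes. → [xssfstgi].
/ajexkuskih/: /u/ is a high vowel flanked by voiceless consonants /k/ and /s/, so it deletes. /i/ is a high vowel flanked by voiceless consonants /k/ and /h/, so it deletes. → [ajexkskh].
/dunhufkihhovamumu/: /u/ is a high vowel flanked by voiceless consonants /h/ and /f/, so it deletes. /i/ is a high vowel flanked by voiceless consonants /k/ and /h/, so it deletes. → [dunhfkhhovamumu].
/herupaxtuz/: the rule's environment is not met; surfaces unchanged as [herupaxtuz].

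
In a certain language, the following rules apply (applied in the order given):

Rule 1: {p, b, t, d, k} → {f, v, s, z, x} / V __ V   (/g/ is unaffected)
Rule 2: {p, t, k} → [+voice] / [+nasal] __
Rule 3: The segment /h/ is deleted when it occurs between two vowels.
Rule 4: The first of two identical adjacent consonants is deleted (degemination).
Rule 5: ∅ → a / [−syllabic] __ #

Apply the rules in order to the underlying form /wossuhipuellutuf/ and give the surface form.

Rule 1 (intervocalic spirantization): /p/ is a stop between vowels /i/ and /u/, so it spirantizes to the fricative [f]. /t/ is a stop between vowels /u/ and /u/, so it spirantizes to the fricative [s]. /wossuhipuellutuf/ → wossuhifuellusuf.
Rule 2 (post-nasal voicing): no segment meets the environment; /wossuhifuellusuf/ is unchanged.
Rule 3 (intervocalic h-deletion): /h/ occurs between vowels /u/ and /i/, so it deletes. /wossuhifuellusuf/ → wossuifuellusuf.
Rule 4 (degemination): /ss/ is a geminate; the first /s/ deletes. /ll/ is a geminate; the first /l/ deletes. /wossuifuellusuf/ → wosuifuelusuf.
Rule 5 (final a-epenthesis): the form ends in the consonant /f/, so [a] is inserted word-finally. /wosuifuelusuf/ → wosuifuelusufa.

wosuifuelusufa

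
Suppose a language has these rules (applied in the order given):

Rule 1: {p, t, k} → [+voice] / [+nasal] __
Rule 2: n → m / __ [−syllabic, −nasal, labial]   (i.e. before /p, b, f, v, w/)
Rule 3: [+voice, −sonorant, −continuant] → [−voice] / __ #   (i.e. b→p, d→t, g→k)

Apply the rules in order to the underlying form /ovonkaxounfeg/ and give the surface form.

Rule 1 (post-nasal voicing): /k/ is a voiceless stop immediately after the nasal /n/, so it voices to [g]. /ovonkaxounfeg/ → ovongaxounfeg.
Rule 2 (nasal place assimilation): /n/ precedes the labial consonant /f/, so it assimilates in place to [m]. /ovongaxounfeg/ → ovongaxoumfeg.
Rule 3 (final devoicing): /g/ is a voiced stop in word-final position, so it devoices to [k]. /ovongaxoumfeg/ → ovongaxoumfek.

ovongaxoumfek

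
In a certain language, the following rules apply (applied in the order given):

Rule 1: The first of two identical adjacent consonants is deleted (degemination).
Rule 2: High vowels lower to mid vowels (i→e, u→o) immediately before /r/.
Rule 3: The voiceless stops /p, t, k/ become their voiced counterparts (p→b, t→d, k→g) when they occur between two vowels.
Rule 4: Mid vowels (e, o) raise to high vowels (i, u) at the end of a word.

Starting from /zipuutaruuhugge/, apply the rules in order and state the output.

Rule 1 (degemination): /gg/ is a geminate; the first /g/ deletes. /zipuutaruuhugge/ → zipuutaruuhuge.
Rule 2 (pre-rhotic lowering): no segment meets the environment; /zipuutaruuhuge/ is unchanged.
Rule 3 (intervocalic voicing): /p/ is a voiceless stop between vowels /i/ and /u/, so it voices to [b]. /t/ is a voiceless stop between vowels /u/ and /a/, so it voices to [d]. /zipuutaruuhuge/ → zibuudaruuhuge.
Rule 4 (final vowel raising): /e/ is a mid vowel in word-final position, so it raises to [i]. /zibuudaruuhuge/ → zibuudaruuhugi.

zibuudaruuhugi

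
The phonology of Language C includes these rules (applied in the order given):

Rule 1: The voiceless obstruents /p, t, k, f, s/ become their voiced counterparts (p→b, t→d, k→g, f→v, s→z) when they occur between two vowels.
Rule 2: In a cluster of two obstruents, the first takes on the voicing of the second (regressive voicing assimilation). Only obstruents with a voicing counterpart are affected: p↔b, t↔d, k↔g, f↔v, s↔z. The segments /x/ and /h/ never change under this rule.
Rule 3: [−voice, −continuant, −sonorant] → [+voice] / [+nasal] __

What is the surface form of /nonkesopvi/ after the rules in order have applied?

nongezobvi

Rule 1 (intervocalic voicing): /s/ is a voiceless obstruent between vowels /e/ and /o/, so it voices to [z]. /nonkesopvi/ → nonkezopvi.
Rule 2 (regressive voicing assimilation): /p/ precedes the voiced obstruent /v/, so it voices to [b] by assimilation. /nonkezopvi/ → nonkezobvi.
Rule 3 (post-nasal voicing): /k/ is a voiceless stop immediately after the nasal /n/, so it voices to [g]. /nonkezobvi/ → nongezobvi.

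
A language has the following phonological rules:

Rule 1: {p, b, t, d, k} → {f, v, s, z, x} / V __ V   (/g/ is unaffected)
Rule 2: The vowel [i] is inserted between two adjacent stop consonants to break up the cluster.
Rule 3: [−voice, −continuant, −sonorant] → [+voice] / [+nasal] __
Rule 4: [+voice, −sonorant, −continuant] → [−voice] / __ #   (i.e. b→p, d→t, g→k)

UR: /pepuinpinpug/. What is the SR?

Rule 1 (intervocalic spirantization): /p/ is a stop between vowels /e/ and /u/, so it spirantizes to the fricative [f]. /pepuinpinpug/ → pefuinpinpug.
Rule 2 (stop-cluster i-epenthesis): no segment meets the environment; /pefuinpinpug/ is unchanged.
Rule 3 (post-nasal voicing): /p/ is a voiceless stop immediately after the nasal /n/, so it voices to [b]. /p/ is a voiceless stop immediately after the nasal /n/, so it voices to [b]. /pefuinpinpug/ → pefuinbinbug.
Rule 4 (final devoicing): /g/ is a voiced stop in word-final position, so it devoices to [k]. /pefuinbinbug/ → pefuinbinbuk.

pefuinbinbuk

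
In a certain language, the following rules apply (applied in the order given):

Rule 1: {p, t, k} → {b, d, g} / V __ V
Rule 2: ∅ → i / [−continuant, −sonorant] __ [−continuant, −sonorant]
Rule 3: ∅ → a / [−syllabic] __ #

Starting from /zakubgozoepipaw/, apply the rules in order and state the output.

zagubigozoebibawa

Rule 1 (intervocalic voicing): /k/ is a voiceless stop between vowels /a/ and /u/, so it voices to [g]. /p/ is a voiceless stop between vowels /e/ and /i/, so it voices to [b]. /p/ is a voiceless stop between vowels /i/ and /a/, so it voices to [b]. /zakubgozoepipaw/ → zagubgozoebibaw.
Rule 2 (stop-cluster i-epenthesis): /b/ and /g/ form a stop–stop cluster, so [i] is inserted between them. /zagubgozoebibaw/ → zagubigozoebibaw.
Rule 3 (final a-epenthesis): the form ends in the consonant /w/, so [a] is inserted word-finally. /zagubigozoebibaw/ → zagubigozoebibawa.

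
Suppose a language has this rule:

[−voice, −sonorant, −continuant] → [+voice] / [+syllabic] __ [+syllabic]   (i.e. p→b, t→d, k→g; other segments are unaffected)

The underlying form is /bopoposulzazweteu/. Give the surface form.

bobobosulzazwedeu

/p/ is a voiceless stop between vowels /o/ and /o/, so it voices to [b].
/p/ is a voiceless stop between vowels /o/ and /o/, so it voices to [b].
/t/ is a voiceless stop between vowels /e/ and /e/, so it voices to [d].
Surface form: [bobobosulzazwedeu].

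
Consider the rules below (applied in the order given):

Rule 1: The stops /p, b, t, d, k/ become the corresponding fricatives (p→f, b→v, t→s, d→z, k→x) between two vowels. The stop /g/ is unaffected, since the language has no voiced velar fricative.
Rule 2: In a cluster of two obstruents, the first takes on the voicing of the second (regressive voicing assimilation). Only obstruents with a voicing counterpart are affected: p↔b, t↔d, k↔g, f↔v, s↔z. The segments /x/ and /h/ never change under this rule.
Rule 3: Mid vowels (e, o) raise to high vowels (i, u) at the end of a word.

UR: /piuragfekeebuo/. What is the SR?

Rule 1 (intervocalic spirantization): /k/ is a stop between vowels /e/ and /e/, so it spirantizes to the fricative [x]. /b/ is a stop between vowels /e/ and /u/, so it spirantizes to the fricative [v]. /piuragfekeebuo/ → piuragfexeevuo.
Rule 2 (regressive voicing assimilation): /g/ precedes the voiceless obstruent /f/, so it devoices to [k] by assimilation. /piuragfexeevuo/ → piurakfexeevuo.
Rule 3 (final vowel raising): /o/ is a mid vowel in word-final position, so it raises to [u]. /piurakfexeevuo/ → piurakfexeevuu.

piurakfexeevuu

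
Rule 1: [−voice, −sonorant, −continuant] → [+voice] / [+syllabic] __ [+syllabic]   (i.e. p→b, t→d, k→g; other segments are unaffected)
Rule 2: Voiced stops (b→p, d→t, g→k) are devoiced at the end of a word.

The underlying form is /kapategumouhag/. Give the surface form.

kabadegumouhak

Rule 1 (intervocalic voicing): /p/ is a voiceless stop between vowels /a/ and /a/, so it voices to [b]. /t/ is a voiceless stop between vowels /a/ and /e/, so it voices to [d]. /kapategumouhag/ → kabadegumouhag.
Rule 2 (final devoicing): /g/ is a voiced stop in word-final position, so it devoices to [k]. /kabadegumouhag/ → kabadegumouhak.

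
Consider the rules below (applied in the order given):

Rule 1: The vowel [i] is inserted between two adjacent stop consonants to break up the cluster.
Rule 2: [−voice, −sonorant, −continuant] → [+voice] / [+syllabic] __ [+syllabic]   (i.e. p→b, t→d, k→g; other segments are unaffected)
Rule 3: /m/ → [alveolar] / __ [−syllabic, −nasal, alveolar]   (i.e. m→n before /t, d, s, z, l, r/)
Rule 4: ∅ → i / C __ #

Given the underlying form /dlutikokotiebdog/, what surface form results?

dludigogodiebidogi

Rule 1 (stop-cluster i-epenthesis): /b/ and /d/ form a stop–stop cluster, so [i] is inserted between them. /dlutikokotiebdog/ → dlutikokotiebidog.
Rule 2 (intervocalic voicing): /t/ is a voiceless stop between vowels /u/ and /i/, so it voices to [d]. /k/ is a voiceless stop between vowels /i/ and /o/, so it voices to [g]. /k/ is a voiceless stop between vowels /o/ and /o/, so it voices to [g]. /t/ is a voiceless stop between vowels /o/ and /i/, so it voices to [d]. /dlutikokotiebidog/ → dludigogodiebidog.
Rule 3 (nasal place assimilation): no segment meets the environment; /dludigogodiebidog/ is unchanged.
Rule 4 (final i-epenthesis): the form ends in the consonant /g/, so [i] is inserted word-finally. /dludigogodiebidog/ → dludigogodiebidogi.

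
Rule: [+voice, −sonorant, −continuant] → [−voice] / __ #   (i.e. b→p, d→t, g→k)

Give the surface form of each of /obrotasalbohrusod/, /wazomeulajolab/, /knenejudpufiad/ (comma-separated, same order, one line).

obrotasalbohrusot, wazomeulajolap, knenejudpufiat

/obrotasalbohrusod/: /d/ is a voiced stop in word-final position, so it devoices to [t]. → [obrotasalbohrusot].
/wazomeulajolab/: /b/ is a voiced stop in word-final position, so it devoices to [p]. → [wazomeulajolap].
/knenejudpufiad/: /d/ is a voiced stop in word-final position, so it devoices to [t]. → [knenejudpufiat].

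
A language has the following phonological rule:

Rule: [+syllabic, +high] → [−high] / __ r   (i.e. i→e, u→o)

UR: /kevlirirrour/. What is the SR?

kevlererroor

/i/ is a high vowel immediately before /r/, so it lowers to [e].
/i/ is a high vowel immediately before /r/, so it lowers to [e].
/u/ is a high vowel immediately before /r/, so it lowers to [o].
Surface form: [kevlererroor].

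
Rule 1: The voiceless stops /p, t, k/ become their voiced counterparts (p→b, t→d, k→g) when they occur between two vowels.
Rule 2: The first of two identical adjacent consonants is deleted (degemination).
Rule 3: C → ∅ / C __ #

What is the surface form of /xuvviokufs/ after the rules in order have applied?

xuvioguf

Rule 1 (intervocalic voicing): /k/ is a voiceless stop between vowels /o/ and /u/, so it voices to [g]. /xuvviokufs/ → xuvviogufs.
Rule 2 (degemination): /vv/ is a geminate; the first /v/ deletes. /xuvviogufs/ → xuviogufs.
Rule 3 (final cluster simplification): /s/ is the second consonant of a word-final cluster /fs/, so it deletes. /xuviogufs/ → xuvioguf.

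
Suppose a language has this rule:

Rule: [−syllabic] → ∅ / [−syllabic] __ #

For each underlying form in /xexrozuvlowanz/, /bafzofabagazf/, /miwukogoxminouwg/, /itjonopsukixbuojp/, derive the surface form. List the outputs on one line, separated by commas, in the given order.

xexrozuvlowan, bafzofabagaz, miwukogoxminouw, itjonopsukixbuoj

/xexrozuvlowanz/: /z/ is the second consonant of a word-final cluster /nz/, so it deletes. → [xexrozuvlowan].
/bafzofabagazf/: /f/ is the second consonant of a word-final cluster /zf/, so it deletes. → [bafzofabagaz].
/miwukogoxminouwg/: /g/ is the second consonant of a word-final cluster /wg/, so it deletes. → [miwukogoxminouw].
/itjonopsukixbuojp/: /p/ is the second consonant of a word-final cluster /jp/, so it deletes. → [itjonopsukixbuoj].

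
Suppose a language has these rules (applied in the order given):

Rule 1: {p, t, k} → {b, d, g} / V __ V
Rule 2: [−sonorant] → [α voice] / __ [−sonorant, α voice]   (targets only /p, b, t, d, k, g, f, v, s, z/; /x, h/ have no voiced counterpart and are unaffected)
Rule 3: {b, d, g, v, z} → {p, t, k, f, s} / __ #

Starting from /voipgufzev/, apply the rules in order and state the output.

Rule 1 (intervocalic voicing): no segment meets the environment; /voipgufzev/ is unchanged.
Rule 2 (regressive voicing assimilation): /p/ precedes the voiced obstruent /g/, so it voices to [b] by assimilation. /f/ precedes the voiced obstruent /z/, so it voices to [v] by assimilation. /voipgufzev/ → voibguvzev.
Rule 3 (final devoicing): /v/ is a voiced obstruent in word-final position, so it devoices to [f]. /voibguvzev/ → voibguvzef.

voibguvzef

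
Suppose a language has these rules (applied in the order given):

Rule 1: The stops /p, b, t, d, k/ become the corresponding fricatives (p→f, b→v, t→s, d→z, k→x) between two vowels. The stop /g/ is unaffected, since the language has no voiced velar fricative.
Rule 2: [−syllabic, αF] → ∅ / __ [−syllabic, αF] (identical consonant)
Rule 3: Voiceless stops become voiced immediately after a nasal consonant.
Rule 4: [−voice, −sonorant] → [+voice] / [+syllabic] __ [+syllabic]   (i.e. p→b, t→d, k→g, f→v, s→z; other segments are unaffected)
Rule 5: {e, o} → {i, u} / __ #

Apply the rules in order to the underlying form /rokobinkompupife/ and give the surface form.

Rule 1 (intervocalic spirantization): /k/ is a stop between vowels /o/ and /o/, so it spirantizes to the fricative [x]. /b/ is a stop between vowels /o/ and /i/, so it spirantizes to the fricative [v]. /p/ is a stop between vowels /u/ and /i/, so it spirantizes to the fricative [f]. /rokobinkompupife/ → roxovinkompufife.
Rule 2 (degemination): no segment meets the environment; /roxovinkompufife/ is unchanged.
Rule 3 (post-nasal voicing): /k/ is a voiceless stop immediately after the nasal /n/, so it voices to [g]. /p/ is a voiceless stop immediately after the nasal /m/, so it voices to [b]. /roxovinkompufife/ → roxovingombufife.
Rule 4 (intervocalic voicing): /f/ is a voiceless obstruent between vowels /u/ and /i/, so it voices to [v]. /f/ is a voiceless obstruent between vowels /i/ and /e/, so it voices to [v]. /roxovingombufife/ → roxovingombuvive.
Rule 5 (final vowel raising): /e/ is a mid vowel in word-final position, so it raises to [i]. /roxovingombuvive/ → roxovingombuvivi.

roxovingombuvivi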